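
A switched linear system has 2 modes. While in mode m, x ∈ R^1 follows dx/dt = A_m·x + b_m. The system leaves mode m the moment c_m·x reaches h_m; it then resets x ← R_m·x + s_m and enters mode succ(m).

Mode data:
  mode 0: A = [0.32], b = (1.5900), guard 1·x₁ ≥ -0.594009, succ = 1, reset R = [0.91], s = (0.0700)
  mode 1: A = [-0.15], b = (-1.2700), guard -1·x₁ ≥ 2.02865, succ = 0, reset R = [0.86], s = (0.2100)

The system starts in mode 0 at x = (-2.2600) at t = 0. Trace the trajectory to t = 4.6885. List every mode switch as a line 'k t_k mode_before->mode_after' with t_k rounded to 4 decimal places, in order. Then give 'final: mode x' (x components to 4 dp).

Mode 0: guard c·x = -0.5940 hit at Δt = 1.4980 (t = 1.4980), x⁻ = (-0.5940) → reset → x⁺ = (-0.4705), jump to mode 1
Mode 1: guard c·x = 2.0286 hit at Δt = 1.4449 (t = 2.9429), x⁻ = (-2.0286) → reset → x⁺ = (-1.5346), jump to mode 0
Mode 0: guard c·x = -0.5940 hit at Δt = 0.7565 (t = 3.6994), x⁻ = (-0.5940) → reset → x⁺ = (-0.4705), jump to mode 1
Mode 1: flow for 0.9891 to horizon, guard not reached → x = (-1.5730)

1 1.4980 0->1
2 2.9429 1->0
3 3.6994 0->1
final: 1 -1.5730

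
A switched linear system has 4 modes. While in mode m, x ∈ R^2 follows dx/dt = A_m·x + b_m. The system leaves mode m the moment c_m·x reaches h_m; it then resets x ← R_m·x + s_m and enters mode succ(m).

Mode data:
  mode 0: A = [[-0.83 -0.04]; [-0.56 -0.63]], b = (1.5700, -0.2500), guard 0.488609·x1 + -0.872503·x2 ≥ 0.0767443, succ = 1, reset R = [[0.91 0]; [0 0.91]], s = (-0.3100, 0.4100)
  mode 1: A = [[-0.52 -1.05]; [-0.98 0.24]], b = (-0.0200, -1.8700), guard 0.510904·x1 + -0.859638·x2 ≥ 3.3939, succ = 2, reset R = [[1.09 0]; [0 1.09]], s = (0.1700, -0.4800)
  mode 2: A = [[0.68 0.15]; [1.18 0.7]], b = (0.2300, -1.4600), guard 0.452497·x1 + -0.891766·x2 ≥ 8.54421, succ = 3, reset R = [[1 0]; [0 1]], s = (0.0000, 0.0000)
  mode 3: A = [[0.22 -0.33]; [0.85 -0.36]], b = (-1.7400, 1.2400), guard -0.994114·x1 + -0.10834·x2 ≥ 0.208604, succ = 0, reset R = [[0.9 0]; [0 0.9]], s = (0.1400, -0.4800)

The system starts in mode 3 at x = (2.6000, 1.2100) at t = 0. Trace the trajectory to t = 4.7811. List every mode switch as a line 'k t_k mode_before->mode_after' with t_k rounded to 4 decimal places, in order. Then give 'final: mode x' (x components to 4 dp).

1 1.3615 3->0
2 2.6316 0->1
3 4.0799 1->2
final: 2 2.4968 -5.3087

Mode 3: guard c·x = 0.2086 hit at Δt = 1.3615 (t = 1.3615), x⁻ = (-0.5405, 3.0341) → reset → x⁺ = (-0.3465, 2.2507), jump to mode 0
Mode 0: guard c·x = 0.0767 hit at Δt = 1.2701 (t = 2.6316), x⁻ = (1.0740, 0.5135) → reset → x⁺ = (0.6674, 0.8773), jump to mode 1
Mode 1: guard c·x = 3.3939 hit at Δt = 1.4483 (t = 4.0799), x⁻ = (1.4929, -3.0608) → reset → x⁺ = (1.7973, -3.8163), jump to mode 2
Mode 2: flow for 0.7012 to horizon, guard not reached → x = (2.4968, -5.3087)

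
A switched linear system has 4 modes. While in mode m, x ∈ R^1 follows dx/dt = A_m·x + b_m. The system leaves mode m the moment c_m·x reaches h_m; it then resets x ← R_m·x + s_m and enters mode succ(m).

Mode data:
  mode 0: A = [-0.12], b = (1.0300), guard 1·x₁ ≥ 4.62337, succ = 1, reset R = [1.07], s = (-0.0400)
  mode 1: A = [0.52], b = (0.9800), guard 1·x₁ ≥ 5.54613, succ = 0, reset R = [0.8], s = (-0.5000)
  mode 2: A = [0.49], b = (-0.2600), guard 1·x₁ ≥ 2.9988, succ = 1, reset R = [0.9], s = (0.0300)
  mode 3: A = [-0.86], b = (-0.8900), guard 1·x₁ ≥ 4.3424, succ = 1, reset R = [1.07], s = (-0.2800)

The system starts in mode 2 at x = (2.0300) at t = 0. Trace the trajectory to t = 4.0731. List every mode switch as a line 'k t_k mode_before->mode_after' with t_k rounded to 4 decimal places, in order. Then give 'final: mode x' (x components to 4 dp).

Mode 2: guard c·x = 2.9988 hit at Δt = 1.0172 (t = 1.0172), x⁻ = (2.9988) → reset → x⁺ = (2.7289), jump to mode 1
Mode 1: guard c·x = 5.5461 hit at Δt = 0.9166 (t = 1.9338), x⁻ = (5.5461) → reset → x⁺ = (3.9369), jump to mode 0
Mode 0: guard c·x = 4.6234 hit at Δt = 1.3322 (t = 3.2660), x⁻ = (4.6234) → reset → x⁺ = (4.9070), jump to mode 1
Mode 1: guard c·x = 5.5461 hit at Δt = 0.1730 (t = 3.4390), x⁻ = (5.5461) → reset → x⁺ = (3.9369), jump to mode 0
Mode 0: flow for 0.6341 to horizon, guard not reached → x = (4.2774)

1 1.0172 2->1
2 1.9338 1->0
3 3.2660 0->1
4 3.4390 1->0
final: 0 4.2774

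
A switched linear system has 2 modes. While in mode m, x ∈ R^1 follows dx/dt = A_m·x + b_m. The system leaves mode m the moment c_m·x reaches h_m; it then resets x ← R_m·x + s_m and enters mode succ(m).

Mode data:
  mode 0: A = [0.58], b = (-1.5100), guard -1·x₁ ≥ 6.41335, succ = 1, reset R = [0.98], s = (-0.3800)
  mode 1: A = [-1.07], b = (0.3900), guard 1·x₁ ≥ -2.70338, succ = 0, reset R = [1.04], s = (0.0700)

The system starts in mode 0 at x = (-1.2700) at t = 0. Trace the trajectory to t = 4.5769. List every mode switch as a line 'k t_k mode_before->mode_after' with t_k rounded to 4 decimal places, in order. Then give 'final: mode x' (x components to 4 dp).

1 1.4568 0->1
2 2.2317 1->0
3 3.1333 0->1
4 3.9082 1->0
final: 0 -5.2739

Mode 0: guard c·x = 6.4134 hit at Δt = 1.4568 (t = 1.4568), x⁻ = (-6.4134) → reset → x⁺ = (-6.6651), jump to mode 1
Mode 1: guard c·x = -2.7034 hit at Δt = 0.7749 (t = 2.2317), x⁻ = (-2.7034) → reset → x⁺ = (-2.7415), jump to mode 0
Mode 0: guard c·x = 6.4134 hit at Δt = 0.9016 (t = 3.1333), x⁻ = (-6.4134) → reset → x⁺ = (-6.6651), jump to mode 1
Mode 1: guard c·x = -2.7034 hit at Δt = 0.7749 (t = 3.9082), x⁻ = (-2.7034) → reset → x⁺ = (-2.7415), jump to mode 0
Mode 0: flow for 0.6687 to horizon, guard not reached → x = (-5.2739)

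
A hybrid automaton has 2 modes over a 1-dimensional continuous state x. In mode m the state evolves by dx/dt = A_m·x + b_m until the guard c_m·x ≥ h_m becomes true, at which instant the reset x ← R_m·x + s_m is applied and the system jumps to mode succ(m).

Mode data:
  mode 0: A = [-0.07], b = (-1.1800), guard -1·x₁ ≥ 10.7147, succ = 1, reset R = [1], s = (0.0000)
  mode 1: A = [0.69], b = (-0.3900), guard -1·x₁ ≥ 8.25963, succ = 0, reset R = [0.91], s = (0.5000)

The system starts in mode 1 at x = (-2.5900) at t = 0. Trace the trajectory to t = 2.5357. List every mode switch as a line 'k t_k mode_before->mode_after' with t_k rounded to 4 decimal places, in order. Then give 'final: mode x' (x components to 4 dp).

1 1.4906 1->0
final: 0 -7.7105

Mode 1: guard c·x = 8.2596 hit at Δt = 1.4906 (t = 1.4906), x⁻ = (-8.2596) → reset → x⁺ = (-7.0163), jump to mode 0
Mode 0: flow for 1.0451 to horizon, guard not reached → x = (-7.7105)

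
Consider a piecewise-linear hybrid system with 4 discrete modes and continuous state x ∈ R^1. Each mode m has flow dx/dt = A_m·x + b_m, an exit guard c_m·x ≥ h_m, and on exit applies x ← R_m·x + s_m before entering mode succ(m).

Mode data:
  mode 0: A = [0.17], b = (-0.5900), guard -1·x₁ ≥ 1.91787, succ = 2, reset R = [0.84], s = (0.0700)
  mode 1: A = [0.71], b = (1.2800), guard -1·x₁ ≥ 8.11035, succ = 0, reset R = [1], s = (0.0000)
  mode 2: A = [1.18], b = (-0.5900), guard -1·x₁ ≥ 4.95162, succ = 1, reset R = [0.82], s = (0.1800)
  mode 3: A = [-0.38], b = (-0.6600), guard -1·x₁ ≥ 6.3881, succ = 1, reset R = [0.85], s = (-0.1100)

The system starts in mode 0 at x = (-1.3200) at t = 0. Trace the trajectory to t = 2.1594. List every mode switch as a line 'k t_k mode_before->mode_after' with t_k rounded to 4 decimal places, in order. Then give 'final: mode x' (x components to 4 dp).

Mode 0: guard c·x = 1.9179 hit at Δt = 0.6918 (t = 0.6918), x⁻ = (-1.9179) → reset → x⁺ = (-1.5410), jump to mode 2
Mode 2: guard c·x = 4.9516 hit at Δt = 0.8326 (t = 1.5244), x⁻ = (-4.9516) → reset → x⁺ = (-3.8803), jump to mode 1
Mode 1: flow for 0.6350 to horizon, guard not reached → x = (-5.0638)

1 0.6918 0->2
2 1.5244 2->1
final: 1 -5.0638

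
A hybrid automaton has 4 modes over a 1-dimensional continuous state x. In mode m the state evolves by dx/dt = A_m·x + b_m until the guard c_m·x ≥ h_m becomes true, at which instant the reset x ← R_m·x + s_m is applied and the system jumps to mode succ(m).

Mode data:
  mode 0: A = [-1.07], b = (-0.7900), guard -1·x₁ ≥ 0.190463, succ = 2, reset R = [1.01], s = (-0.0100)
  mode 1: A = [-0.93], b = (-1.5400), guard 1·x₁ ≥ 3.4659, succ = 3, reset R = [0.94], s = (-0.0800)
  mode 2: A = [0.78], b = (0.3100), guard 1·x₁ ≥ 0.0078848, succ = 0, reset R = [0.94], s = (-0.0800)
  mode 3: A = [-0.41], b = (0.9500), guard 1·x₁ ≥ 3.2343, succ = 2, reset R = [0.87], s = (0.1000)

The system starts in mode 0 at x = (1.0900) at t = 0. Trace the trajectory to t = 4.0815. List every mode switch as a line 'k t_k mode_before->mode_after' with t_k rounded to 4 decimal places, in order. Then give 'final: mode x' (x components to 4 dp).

1 1.1263 0->2
2 2.0639 2->0
3 2.2460 0->2
4 3.1836 2->0
5 3.3658 0->2
final: 2 -0.0565

Mode 0: guard c·x = 0.1905 hit at Δt = 1.1263 (t = 1.1263), x⁻ = (-0.1905) → reset → x⁺ = (-0.2024), jump to mode 2
Mode 2: guard c·x = 0.0079 hit at Δt = 0.9376 (t = 2.0639), x⁻ = (0.0079) → reset → x⁺ = (-0.0726), jump to mode 0
Mode 0: guard c·x = 0.1905 hit at Δt = 0.1821 (t = 2.2460), x⁻ = (-0.1905) → reset → x⁺ = (-0.2024), jump to mode 2
Mode 2: guard c·x = 0.0079 hit at Δt = 0.9376 (t = 3.1836), x⁻ = (0.0079) → reset → x⁺ = (-0.0726), jump to mode 0
Mode 0: guard c·x = 0.1905 hit at Δt = 0.1821 (t = 3.3658), x⁻ = (-0.1905) → reset → x⁺ = (-0.2024), jump to mode 2
Mode 2: flow for 0.7157 to horizon, guard not reached → x = (-0.0565)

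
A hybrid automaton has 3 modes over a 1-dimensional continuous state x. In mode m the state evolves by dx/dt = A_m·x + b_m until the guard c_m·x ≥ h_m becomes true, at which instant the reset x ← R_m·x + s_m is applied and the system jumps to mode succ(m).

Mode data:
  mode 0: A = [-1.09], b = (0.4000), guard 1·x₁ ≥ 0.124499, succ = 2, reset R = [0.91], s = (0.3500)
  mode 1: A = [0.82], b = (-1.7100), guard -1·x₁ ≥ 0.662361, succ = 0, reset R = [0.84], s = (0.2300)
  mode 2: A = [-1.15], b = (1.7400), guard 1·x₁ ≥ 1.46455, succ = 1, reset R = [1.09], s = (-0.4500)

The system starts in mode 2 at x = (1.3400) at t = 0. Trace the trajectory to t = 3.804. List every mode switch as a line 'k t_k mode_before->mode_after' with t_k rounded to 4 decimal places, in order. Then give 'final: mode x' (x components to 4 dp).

Mode 2: guard c·x = 1.4646 hit at Δt = 1.1062 (t = 1.1062), x⁻ = (1.4645) → reset → x⁺ = (1.1464), jump to mode 1
Mode 1: guard c·x = 0.6624 hit at Δt = 1.3094 (t = 2.4156), x⁻ = (-0.6624) → reset → x⁺ = (-0.3264), jump to mode 0
Mode 0: guard c·x = 0.1245 hit at Δt = 0.9639 (t = 3.3795), x⁻ = (0.1245) → reset → x⁺ = (0.4633), jump to mode 2
Mode 2: flow for 0.4245 to horizon, guard not reached → x = (0.8688)

1 1.1062 2->1
2 2.4156 1->0
3 3.3795 0->2
final: 2 0.8688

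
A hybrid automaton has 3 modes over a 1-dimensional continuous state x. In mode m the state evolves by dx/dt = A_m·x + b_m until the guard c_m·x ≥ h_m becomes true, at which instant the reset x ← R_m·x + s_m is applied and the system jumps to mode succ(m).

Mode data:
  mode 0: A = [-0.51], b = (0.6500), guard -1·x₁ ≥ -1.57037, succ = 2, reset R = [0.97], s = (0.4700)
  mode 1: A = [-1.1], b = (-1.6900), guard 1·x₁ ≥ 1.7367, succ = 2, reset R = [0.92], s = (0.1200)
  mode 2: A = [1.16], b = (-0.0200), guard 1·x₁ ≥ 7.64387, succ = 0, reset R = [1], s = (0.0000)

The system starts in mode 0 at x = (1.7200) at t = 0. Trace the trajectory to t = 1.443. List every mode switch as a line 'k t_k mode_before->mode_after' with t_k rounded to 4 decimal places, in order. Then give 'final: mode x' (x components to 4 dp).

1 0.8025 0->2
final: 2 4.1711

Mode 0: guard c·x = -1.5704 hit at Δt = 0.8025 (t = 0.8025), x⁻ = (1.5704) → reset → x⁺ = (1.9933), jump to mode 2
Mode 2: flow for 0.6405 to horizon, guard not reached → x = (4.1711)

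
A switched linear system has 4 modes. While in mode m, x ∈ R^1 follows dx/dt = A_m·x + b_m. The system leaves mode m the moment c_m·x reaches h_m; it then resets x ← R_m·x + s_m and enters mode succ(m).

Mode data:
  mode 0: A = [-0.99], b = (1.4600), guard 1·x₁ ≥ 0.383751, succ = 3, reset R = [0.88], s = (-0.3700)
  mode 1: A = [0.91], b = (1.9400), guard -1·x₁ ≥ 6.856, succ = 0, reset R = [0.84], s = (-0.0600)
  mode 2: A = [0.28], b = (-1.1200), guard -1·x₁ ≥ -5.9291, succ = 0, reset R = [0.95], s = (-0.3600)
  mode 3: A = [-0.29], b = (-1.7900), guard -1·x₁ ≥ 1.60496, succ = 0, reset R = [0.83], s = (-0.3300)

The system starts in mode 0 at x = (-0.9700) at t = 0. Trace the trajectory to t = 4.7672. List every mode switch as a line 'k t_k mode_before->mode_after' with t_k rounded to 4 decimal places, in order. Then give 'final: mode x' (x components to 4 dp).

1 0.8150 0->3
2 1.8353 3->0
3 2.9021 0->3
4 3.9224 3->0
final: 0 0.1156

Mode 0: guard c·x = 0.3838 hit at Δt = 0.8150 (t = 0.8150), x⁻ = (0.3838) → reset → x⁺ = (-0.0323), jump to mode 3
Mode 3: guard c·x = 1.6050 hit at Δt = 1.0203 (t = 1.8353), x⁻ = (-1.6050) → reset → x⁺ = (-1.6621), jump to mode 0
Mode 0: guard c·x = 0.3838 hit at Δt = 1.0668 (t = 2.9021), x⁻ = (0.3838) → reset → x⁺ = (-0.0323), jump to mode 3
Mode 3: guard c·x = 1.6050 hit at Δt = 1.0203 (t = 3.9224), x⁻ = (-1.6050) → reset → x⁺ = (-1.6621), jump to mode 0
Mode 0: flow for 0.8448 to horizon, guard not reached → x = (0.1156)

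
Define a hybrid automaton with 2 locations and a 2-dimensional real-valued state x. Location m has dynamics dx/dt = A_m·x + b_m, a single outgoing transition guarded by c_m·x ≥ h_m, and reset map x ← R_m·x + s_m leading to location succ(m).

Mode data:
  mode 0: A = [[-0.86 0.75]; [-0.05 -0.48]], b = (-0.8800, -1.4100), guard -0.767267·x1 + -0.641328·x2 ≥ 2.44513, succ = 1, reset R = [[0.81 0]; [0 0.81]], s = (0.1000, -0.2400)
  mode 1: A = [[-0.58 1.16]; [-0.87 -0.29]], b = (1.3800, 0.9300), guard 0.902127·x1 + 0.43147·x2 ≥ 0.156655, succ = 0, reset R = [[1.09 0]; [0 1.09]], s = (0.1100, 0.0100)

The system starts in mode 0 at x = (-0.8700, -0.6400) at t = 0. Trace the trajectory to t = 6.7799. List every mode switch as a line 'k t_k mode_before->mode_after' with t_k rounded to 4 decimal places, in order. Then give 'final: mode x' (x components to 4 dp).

Mode 0: guard c·x = 2.4451 hit at Δt = 1.3816 (t = 1.3816), x⁻ = (-1.7790, -1.6843) → reset → x⁺ = (-1.3410, -1.6043), jump to mode 1
Mode 1: guard c·x = 0.1567 hit at Δt = 1.0858 (t = 2.4674), x⁻ = (0.0313, 0.2976) → reset → x⁺ = (0.1441, 0.3344), jump to mode 0
Mode 0: guard c·x = 2.4451 hit at Δt = 2.2115 (t = 4.6789), x⁻ = (-1.7338, -1.7384) → reset → x⁺ = (-1.3044, -1.6481), jump to mode 1
Mode 1: guard c·x = 0.1567 hit at Δt = 1.1034 (t = 5.7823), x⁻ = (0.0406, 0.2782) → reset → x⁺ = (0.1543, 0.3132), jump to mode 0
Mode 0: flow for 0.9976 to horizon, guard not reached → x = (-0.7434, -0.9111)

1 1.3816 0->1
2 2.4674 1->0
3 4.6789 0->1
4 5.7823 1->0
final: 0 -0.7434 -0.9111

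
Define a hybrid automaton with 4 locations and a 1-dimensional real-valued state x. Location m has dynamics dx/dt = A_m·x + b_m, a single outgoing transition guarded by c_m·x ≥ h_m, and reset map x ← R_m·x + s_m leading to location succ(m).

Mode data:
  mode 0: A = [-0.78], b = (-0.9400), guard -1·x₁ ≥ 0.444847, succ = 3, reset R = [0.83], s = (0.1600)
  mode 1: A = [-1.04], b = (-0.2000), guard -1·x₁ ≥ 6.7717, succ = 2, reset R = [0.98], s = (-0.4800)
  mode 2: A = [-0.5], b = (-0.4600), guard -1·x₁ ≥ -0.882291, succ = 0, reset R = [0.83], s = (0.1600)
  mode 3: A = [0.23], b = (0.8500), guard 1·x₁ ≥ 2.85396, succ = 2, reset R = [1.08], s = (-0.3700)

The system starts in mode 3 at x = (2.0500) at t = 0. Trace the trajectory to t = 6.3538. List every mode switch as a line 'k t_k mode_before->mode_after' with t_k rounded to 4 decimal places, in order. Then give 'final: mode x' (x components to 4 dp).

Mode 3: guard c·x = 2.8540 hit at Δt = 0.5694 (t = 0.5694), x⁻ = (2.8540) → reset → x⁺ = (2.7123), jump to mode 2
Mode 2: guard c·x = -0.8823 hit at Δt = 1.4016 (t = 1.9710), x⁻ = (0.8823) → reset → x⁺ = (0.8923), jump to mode 0
Mode 0: guard c·x = 0.4448 hit at Δt = 1.3010 (t = 3.2720), x⁻ = (-0.4448) → reset → x⁺ = (-0.2092), jump to mode 3
Mode 3: guard c·x = 2.8540 hit at Δt = 2.7414 (t = 6.0134), x⁻ = (2.8540) → reset → x⁺ = (2.7123), jump to mode 2
Mode 2: flow for 0.3404 to horizon, guard not reached → x = (2.1439)

1 0.5694 3->2
2 1.9710 2->0
3 3.2720 0->3
4 6.0134 3->2
final: 2 2.1439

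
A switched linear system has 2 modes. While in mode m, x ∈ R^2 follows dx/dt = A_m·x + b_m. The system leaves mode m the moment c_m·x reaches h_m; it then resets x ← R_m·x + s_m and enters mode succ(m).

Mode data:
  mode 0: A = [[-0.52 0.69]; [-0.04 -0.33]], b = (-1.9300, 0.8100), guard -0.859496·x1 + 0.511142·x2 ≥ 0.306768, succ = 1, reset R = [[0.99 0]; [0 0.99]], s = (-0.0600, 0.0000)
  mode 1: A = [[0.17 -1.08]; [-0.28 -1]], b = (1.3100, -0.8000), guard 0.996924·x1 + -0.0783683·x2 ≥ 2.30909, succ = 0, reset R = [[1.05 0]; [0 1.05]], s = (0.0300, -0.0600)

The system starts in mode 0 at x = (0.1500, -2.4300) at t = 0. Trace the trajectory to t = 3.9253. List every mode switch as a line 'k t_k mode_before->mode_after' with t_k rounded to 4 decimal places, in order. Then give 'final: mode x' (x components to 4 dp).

1 0.5008 0->1
2 1.8205 1->0
3 2.8325 0->1
final: 1 1.5061 -0.7265

Mode 0: guard c·x = 0.3068 hit at Δt = 0.5008 (t = 0.5008), x⁻ = (-1.3521, -1.6735) → reset → x⁺ = (-1.3986, -1.6567), jump to mode 1
Mode 1: guard c·x = 2.3091 hit at Δt = 1.3197 (t = 1.8205), x⁻ = (2.2228, -1.1888) → reset → x⁺ = (2.3639, -1.3082), jump to mode 0
Mode 0: guard c·x = 0.3068 hit at Δt = 1.0120 (t = 2.8325), x⁻ = (-0.5131, -0.2626) → reset → x⁺ = (-0.5680, -0.2600), jump to mode 1
Mode 1: flow for 1.0928 to horizon, guard not reached → x = (1.5061, -0.7265)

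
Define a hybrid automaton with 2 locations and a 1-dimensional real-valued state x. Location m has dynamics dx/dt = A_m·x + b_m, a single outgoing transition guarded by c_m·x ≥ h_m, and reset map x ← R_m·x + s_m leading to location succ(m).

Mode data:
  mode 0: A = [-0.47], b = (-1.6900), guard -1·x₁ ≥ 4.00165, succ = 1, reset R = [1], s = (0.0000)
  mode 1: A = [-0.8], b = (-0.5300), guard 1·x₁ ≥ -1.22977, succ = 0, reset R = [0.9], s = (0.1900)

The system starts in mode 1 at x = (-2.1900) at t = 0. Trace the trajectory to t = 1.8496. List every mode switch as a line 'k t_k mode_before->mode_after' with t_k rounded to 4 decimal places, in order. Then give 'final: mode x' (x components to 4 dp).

1 1.2382 1->0
final: 0 -1.5859

Mode 1: guard c·x = -1.2298 hit at Δt = 1.2382 (t = 1.2382), x⁻ = (-1.2298) → reset → x⁺ = (-0.9168), jump to mode 0
Mode 0: flow for 0.6114 to horizon, guard not reached → x = (-1.5859)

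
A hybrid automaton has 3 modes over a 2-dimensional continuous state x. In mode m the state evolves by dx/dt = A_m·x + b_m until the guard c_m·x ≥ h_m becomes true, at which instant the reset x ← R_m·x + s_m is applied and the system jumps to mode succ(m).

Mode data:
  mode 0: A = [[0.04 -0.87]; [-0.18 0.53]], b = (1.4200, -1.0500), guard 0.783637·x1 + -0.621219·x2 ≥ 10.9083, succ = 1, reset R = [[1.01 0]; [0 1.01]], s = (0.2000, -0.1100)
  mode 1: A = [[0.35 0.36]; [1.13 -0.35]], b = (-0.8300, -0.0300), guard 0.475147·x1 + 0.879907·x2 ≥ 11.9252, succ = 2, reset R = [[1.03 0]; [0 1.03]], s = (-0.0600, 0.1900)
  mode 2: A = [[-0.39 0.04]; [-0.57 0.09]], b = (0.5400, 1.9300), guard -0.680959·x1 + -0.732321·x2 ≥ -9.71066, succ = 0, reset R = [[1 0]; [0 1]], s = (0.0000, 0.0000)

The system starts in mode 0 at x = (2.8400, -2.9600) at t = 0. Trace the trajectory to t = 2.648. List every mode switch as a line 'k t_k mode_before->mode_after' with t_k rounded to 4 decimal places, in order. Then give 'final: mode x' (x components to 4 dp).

1 0.9262 0->1
2 2.2797 1->2
final: 2 10.8469 6.0470

Mode 0: guard c·x = 10.9083 hit at Δt = 0.9262 (t = 0.9262), x⁻ = (8.2341, -7.1726) → reset → x⁺ = (8.5164, -7.3544), jump to mode 1
Mode 1: guard c·x = 11.9252 hit at Δt = 1.3535 (t = 2.2797), x⁻ = (11.9045, 7.1244) → reset → x⁺ = (12.2016, 7.5282), jump to mode 2
Mode 2: flow for 0.3683 to horizon, guard not reached → x = (10.8469, 6.0470)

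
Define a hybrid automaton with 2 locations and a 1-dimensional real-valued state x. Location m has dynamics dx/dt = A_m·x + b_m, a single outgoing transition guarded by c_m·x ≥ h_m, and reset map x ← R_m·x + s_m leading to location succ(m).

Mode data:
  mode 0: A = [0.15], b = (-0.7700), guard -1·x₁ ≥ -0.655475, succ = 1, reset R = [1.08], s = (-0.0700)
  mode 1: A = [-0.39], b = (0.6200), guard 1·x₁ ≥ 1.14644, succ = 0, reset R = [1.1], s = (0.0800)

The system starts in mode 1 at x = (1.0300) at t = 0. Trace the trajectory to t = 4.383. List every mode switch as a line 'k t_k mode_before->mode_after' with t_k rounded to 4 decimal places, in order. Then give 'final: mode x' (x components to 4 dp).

Mode 1: guard c·x = 1.1464 hit at Δt = 0.5980 (t = 0.5980), x⁻ = (1.1464) → reset → x⁺ = (1.3411), jump to mode 0
Mode 0: guard c·x = -0.6555 hit at Δt = 1.1079 (t = 1.7059), x⁻ = (0.6555) → reset → x⁺ = (0.6379), jump to mode 1
Mode 1: guard c·x = 1.1464 hit at Δt = 1.9593 (t = 3.6652), x⁻ = (1.1464) → reset → x⁺ = (1.3411), jump to mode 0
Mode 0: flow for 0.7178 to horizon, guard not reached → x = (0.9100)

1 0.5980 1->0
2 1.7059 0->1
3 3.6652 1->0
final: 0 0.9100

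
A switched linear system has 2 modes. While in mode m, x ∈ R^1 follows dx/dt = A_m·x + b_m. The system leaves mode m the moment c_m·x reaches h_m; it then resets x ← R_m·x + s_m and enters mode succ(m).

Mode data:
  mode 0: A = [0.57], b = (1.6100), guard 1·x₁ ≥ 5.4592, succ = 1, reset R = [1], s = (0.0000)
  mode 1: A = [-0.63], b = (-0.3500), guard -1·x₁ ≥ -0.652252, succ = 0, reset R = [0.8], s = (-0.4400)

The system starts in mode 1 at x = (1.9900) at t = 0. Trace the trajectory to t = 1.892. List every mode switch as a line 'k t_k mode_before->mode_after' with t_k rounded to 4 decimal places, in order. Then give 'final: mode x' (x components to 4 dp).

Mode 1: guard c·x = -0.6523 hit at Δt = 1.1834 (t = 1.1834), x⁻ = (0.6523) → reset → x⁺ = (0.0818), jump to mode 0
Mode 0: flow for 0.7086 to horizon, guard not reached → x = (1.5282)

1 1.1834 1->0
final: 0 1.5282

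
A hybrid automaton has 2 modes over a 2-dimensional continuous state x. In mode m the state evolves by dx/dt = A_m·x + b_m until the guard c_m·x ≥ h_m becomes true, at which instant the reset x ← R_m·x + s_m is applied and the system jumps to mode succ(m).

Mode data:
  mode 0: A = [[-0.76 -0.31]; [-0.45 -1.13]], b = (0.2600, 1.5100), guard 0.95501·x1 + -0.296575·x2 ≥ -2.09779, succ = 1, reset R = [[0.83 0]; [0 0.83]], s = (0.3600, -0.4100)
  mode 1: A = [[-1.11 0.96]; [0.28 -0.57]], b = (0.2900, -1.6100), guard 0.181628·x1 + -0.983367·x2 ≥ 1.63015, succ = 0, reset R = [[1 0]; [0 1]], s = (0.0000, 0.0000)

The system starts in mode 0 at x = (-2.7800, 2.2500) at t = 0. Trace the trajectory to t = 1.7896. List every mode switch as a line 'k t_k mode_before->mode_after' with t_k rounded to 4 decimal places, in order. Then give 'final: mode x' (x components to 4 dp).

1 1.0981 0->1
final: 1 -0.0415 -0.0427

Mode 0: guard c·x = -2.0978 hit at Δt = 1.0981 (t = 1.0981), x⁻ = (-1.5283, 2.1522) → reset → x⁺ = (-0.9085, 1.3763), jump to mode 1
Mode 1: flow for 0.6915 to horizon, guard not reached → x = (-0.0415, -0.0427)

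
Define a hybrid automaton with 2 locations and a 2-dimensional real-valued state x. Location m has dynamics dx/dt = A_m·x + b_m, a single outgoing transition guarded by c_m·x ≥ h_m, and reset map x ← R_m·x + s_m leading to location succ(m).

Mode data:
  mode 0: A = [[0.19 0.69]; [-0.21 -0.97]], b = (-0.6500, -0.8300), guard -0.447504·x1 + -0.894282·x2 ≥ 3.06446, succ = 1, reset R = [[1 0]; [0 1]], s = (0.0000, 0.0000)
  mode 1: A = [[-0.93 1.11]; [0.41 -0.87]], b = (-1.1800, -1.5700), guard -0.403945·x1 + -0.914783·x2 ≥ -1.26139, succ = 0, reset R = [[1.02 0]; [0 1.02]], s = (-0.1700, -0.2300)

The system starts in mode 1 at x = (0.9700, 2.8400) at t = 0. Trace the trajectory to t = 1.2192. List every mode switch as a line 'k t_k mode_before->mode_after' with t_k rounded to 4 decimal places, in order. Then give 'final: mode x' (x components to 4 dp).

Mode 1: guard c·x = -1.2614 hit at Δt = 0.6784 (t = 0.6784), x⁻ = (0.8886, 0.9865) → reset → x⁺ = (0.7364, 0.7762), jump to mode 0
Mode 0: flow for 0.5408 to horizon, guard not reached → x = (0.5976, 0.0496)

1 0.6784 1->0
final: 0 0.5976 0.0496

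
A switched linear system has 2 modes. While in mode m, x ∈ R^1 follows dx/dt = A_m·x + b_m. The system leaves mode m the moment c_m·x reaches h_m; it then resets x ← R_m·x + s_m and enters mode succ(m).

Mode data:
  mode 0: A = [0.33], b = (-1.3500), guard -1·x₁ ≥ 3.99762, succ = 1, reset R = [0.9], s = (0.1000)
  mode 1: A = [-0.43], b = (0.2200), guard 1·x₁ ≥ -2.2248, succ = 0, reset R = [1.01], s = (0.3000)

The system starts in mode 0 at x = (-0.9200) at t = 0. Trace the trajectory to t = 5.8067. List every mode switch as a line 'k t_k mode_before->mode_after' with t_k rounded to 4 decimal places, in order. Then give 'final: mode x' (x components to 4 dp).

Mode 0: guard c·x = 3.9976 hit at Δt = 1.4510 (t = 1.4510), x⁻ = (-3.9976) → reset → x⁺ = (-3.4979), jump to mode 1
Mode 1: guard c·x = -2.2248 hit at Δt = 0.8884 (t = 2.3394), x⁻ = (-2.2248) → reset → x⁺ = (-1.9470), jump to mode 0
Mode 0: guard c·x = 3.9976 hit at Δt = 0.8860 (t = 3.2254), x⁻ = (-3.9976) → reset → x⁺ = (-3.4979), jump to mode 1
Mode 1: guard c·x = -2.2248 hit at Δt = 0.8884 (t = 4.1138), x⁻ = (-2.2248) → reset → x⁺ = (-1.9470), jump to mode 0
Mode 0: guard c·x = 3.9976 hit at Δt = 0.8860 (t = 4.9998), x⁻ = (-3.9976) → reset → x⁺ = (-3.4979), jump to mode 1
Mode 1: flow for 0.8069 to horizon, guard not reached → x = (-2.3224)

1 1.4510 0->1
2 2.3394 1->0
3 3.2254 0->1
4 4.1138 1->0
5 4.9998 0->1
final: 1 -2.3224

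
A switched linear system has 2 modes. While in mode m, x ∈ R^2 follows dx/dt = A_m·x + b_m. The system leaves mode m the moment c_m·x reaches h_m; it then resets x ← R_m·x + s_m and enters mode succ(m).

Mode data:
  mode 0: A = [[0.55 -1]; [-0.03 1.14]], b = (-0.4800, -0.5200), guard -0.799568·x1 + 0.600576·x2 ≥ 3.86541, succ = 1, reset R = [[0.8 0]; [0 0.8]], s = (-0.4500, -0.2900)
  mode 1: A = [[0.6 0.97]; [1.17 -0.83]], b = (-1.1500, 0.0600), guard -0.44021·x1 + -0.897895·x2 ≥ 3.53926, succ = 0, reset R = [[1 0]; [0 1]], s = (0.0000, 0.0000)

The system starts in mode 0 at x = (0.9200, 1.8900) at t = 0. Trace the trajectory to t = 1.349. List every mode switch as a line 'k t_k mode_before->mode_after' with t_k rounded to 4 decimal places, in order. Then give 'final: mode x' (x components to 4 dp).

Mode 0: guard c·x = 3.8654 hit at Δt = 0.8032 (t = 0.8032), x⁻ = (-1.8009, 4.0386) → reset → x⁺ = (-1.8907, 2.9409), jump to mode 1
Mode 1: flow for 0.5458 to horizon, guard not reached → x = (-2.1676, 0.8981)

1 0.8032 0->1
final: 1 -2.1676 0.8981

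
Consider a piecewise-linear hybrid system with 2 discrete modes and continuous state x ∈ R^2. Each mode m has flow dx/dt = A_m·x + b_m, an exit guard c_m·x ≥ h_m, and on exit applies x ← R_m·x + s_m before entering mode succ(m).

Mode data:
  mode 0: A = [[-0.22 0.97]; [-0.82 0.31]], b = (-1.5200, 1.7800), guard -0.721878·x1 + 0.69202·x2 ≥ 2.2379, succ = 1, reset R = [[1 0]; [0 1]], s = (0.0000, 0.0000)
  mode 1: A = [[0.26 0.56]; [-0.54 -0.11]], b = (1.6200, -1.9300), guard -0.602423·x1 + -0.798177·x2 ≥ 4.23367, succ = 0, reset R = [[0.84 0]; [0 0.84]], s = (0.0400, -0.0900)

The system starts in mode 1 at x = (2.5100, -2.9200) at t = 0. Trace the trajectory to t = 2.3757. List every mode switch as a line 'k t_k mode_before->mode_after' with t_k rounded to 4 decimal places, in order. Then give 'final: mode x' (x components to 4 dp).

1 1.3910 1->0
final: 0 -4.6853 -4.1560

Mode 1: guard c·x = 4.2337 hit at Δt = 1.3910 (t = 1.3910), x⁻ = (1.8329, -6.6876) → reset → x⁺ = (1.5796, -5.7075), jump to mode 0
Mode 0: flow for 0.9847 to horizon, guard not reached → x = (-4.6853, -4.1560)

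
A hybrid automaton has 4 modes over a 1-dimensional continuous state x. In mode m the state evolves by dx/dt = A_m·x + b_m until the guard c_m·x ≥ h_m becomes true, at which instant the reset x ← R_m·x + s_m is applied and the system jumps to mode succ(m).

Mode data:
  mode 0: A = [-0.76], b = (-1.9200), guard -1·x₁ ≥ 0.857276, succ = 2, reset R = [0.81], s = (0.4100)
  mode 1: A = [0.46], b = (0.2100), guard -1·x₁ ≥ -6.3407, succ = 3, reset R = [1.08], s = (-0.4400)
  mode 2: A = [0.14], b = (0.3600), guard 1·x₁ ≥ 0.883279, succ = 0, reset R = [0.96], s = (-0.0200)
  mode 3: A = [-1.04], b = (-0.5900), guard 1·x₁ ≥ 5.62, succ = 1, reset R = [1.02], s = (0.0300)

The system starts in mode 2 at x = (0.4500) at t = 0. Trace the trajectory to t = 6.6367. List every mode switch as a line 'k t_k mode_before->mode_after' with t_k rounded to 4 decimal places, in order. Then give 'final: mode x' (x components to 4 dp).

Mode 2: guard c·x = 0.8833 hit at Δt = 0.9572 (t = 0.9572), x⁻ = (0.8833) → reset → x⁺ = (0.8279), jump to mode 0
Mode 0: guard c·x = 0.8573 hit at Δt = 0.9184 (t = 1.8756), x⁻ = (-0.8573) → reset → x⁺ = (-0.2844), jump to mode 2
Mode 2: guard c·x = 0.8833 hit at Δt = 2.9463 (t = 4.8219), x⁻ = (0.8833) → reset → x⁺ = (0.8279), jump to mode 0
Mode 0: guard c·x = 0.8573 hit at Δt = 0.9184 (t = 5.7403), x⁻ = (-0.8573) → reset → x⁺ = (-0.2844), jump to mode 2
Mode 2: flow for 0.8964 to horizon, guard not reached → x = (0.0214)

1 0.9572 2->0
2 1.8756 0->2
3 4.8219 2->0
4 5.7403 0->2
final: 2 0.0214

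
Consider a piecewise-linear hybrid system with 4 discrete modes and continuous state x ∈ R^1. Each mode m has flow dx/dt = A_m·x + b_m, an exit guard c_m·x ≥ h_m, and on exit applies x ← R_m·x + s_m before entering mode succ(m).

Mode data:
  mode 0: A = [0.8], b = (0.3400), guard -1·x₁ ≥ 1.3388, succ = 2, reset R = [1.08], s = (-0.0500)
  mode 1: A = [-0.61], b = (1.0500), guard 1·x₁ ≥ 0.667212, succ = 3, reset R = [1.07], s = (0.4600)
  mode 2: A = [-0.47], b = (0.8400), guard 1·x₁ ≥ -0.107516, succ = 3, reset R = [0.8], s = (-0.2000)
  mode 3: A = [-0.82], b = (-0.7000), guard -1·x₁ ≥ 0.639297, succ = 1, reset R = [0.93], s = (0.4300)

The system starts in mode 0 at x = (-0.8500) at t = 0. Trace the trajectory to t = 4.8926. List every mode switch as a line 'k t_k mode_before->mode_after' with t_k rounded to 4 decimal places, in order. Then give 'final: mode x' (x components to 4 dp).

1 0.9569 0->2
2 2.1265 2->3
3 3.3141 3->1
4 4.2677 1->3
final: 3 0.3610

Mode 0: guard c·x = 1.3388 hit at Δt = 0.9569 (t = 0.9569), x⁻ = (-1.3388) → reset → x⁺ = (-1.4959), jump to mode 2
Mode 2: guard c·x = -0.1075 hit at Δt = 1.1696 (t = 2.1265), x⁻ = (-0.1075) → reset → x⁺ = (-0.2860), jump to mode 3
Mode 3: guard c·x = 0.6393 hit at Δt = 1.1876 (t = 3.3141), x⁻ = (-0.6393) → reset → x⁺ = (-0.1645), jump to mode 1
Mode 1: guard c·x = 0.6672 hit at Δt = 0.9536 (t = 4.2677), x⁻ = (0.6672) → reset → x⁺ = (1.1739), jump to mode 3
Mode 3: flow for 0.6249 to horizon, guard not reached → x = (0.3610)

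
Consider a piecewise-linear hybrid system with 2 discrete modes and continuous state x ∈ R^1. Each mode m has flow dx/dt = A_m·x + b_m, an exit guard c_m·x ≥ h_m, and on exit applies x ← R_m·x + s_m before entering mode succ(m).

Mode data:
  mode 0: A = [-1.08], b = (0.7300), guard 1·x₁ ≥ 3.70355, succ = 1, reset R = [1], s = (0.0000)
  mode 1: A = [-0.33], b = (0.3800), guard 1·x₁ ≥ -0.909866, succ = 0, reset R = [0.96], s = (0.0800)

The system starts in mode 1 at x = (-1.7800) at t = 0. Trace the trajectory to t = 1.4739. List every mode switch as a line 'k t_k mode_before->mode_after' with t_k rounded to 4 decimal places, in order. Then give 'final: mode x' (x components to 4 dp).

Mode 1: guard c·x = -0.9099 hit at Δt = 1.0671 (t = 1.0671), x⁻ = (-0.9099) → reset → x⁺ = (-0.7935), jump to mode 0
Mode 0: flow for 0.4068 to horizon, guard not reached → x = (-0.2710)

1 1.0671 1->0
final: 0 -0.2710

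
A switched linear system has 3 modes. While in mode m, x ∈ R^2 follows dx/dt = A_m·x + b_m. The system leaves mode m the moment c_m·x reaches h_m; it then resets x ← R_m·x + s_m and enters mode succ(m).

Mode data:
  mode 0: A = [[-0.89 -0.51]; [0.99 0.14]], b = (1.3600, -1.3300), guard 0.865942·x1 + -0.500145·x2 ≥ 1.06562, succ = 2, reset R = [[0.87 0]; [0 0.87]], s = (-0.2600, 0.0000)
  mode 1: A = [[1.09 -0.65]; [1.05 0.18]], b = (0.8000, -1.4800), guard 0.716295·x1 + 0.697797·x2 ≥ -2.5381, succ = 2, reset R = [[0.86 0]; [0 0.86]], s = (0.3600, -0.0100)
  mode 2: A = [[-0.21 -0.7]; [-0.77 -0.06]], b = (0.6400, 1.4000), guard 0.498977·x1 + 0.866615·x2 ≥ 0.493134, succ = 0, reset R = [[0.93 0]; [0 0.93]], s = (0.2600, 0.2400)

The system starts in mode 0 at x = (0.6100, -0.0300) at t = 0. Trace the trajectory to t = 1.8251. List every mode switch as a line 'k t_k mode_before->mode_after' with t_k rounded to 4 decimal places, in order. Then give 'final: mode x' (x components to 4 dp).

1 0.5841 0->2
2 1.0252 2->0
final: 0 1.2438 0.1834

Mode 0: guard c·x = 1.0656 hit at Δt = 0.5841 (t = 0.5841), x⁻ = (1.0328, -0.3425) → reset → x⁺ = (0.6385, -0.2980), jump to mode 2
Mode 2: guard c·x = 0.4931 hit at Δt = 0.4411 (t = 1.0252), x⁻ = (0.8836, 0.0603) → reset → x⁺ = (1.0818, 0.2960), jump to mode 0
Mode 0: flow for 0.7999 to horizon, guard not reached → x = (1.2438, 0.1834)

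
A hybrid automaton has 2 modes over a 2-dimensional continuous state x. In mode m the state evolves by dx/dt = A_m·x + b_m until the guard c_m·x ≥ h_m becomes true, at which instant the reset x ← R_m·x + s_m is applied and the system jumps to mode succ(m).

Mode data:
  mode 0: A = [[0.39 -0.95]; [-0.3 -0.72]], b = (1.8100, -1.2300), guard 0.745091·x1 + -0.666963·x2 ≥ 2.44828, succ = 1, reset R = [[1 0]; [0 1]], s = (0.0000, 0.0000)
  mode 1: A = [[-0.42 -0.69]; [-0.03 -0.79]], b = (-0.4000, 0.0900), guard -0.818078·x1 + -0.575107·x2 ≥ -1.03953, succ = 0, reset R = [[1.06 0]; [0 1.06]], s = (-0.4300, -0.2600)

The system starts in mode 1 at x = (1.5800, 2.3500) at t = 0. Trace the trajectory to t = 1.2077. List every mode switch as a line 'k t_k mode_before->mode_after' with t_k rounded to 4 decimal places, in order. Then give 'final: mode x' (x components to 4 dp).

1 0.6486 1->0
final: 0 0.4848 0.2636

Mode 1: guard c·x = -1.0395 hit at Δt = 0.6486 (t = 0.6486), x⁻ = (0.2575, 1.4413) → reset → x⁺ = (-0.1571, 1.2678), jump to mode 0
Mode 0: flow for 0.5591 to horizon, guard not reached → x = (0.4848, 0.2636)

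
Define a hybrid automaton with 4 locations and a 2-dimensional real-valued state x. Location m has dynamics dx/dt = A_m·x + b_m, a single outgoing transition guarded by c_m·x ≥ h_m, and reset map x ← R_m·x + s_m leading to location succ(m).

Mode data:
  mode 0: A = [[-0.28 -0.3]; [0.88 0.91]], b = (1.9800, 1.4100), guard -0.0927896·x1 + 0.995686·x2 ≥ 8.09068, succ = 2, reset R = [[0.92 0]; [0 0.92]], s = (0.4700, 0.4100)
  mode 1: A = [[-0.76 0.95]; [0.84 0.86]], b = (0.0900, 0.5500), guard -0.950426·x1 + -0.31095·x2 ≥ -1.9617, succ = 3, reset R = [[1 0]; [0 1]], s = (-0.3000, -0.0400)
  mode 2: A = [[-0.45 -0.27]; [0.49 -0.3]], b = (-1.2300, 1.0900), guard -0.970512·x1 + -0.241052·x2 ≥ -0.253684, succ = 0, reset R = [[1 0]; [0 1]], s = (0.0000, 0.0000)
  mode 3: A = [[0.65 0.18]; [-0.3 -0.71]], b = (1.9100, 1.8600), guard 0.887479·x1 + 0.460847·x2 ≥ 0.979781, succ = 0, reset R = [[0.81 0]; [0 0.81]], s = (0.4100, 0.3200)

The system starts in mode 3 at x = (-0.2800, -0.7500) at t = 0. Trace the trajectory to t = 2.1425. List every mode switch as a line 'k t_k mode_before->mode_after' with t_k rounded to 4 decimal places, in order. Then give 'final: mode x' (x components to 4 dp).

Mode 3: guard c·x = 0.9798 hit at Δt = 0.5836 (t = 0.5836), x⁻ = (0.9234, 0.3479) → reset → x⁺ = (1.1579, 0.6018), jump to mode 0
Mode 0: guard c·x = 8.0907 hit at Δt = 1.2339 (t = 1.8175), x⁻ = (1.6638, 8.2808) → reset → x⁺ = (2.0007, 8.0283), jump to mode 2
Mode 2: flow for 0.3250 to horizon, guard not reached → x = (0.7086, 7.8214)

1 0.5836 3->0
2 1.8175 0->2
final: 2 0.7086 7.8214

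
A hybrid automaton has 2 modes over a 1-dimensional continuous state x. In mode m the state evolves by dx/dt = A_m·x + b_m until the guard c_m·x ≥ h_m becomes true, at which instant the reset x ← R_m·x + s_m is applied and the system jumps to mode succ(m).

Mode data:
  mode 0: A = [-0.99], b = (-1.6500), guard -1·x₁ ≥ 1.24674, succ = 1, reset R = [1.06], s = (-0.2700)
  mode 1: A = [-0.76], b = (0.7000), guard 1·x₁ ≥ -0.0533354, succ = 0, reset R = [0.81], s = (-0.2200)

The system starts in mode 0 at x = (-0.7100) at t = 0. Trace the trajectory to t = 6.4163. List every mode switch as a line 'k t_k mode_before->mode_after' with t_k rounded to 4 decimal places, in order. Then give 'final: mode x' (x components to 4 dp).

Mode 0: guard c·x = 1.2467 hit at Δt = 0.8317 (t = 0.8317), x⁻ = (-1.2467) → reset → x⁺ = (-1.5915), jump to mode 1
Mode 1: guard c·x = -0.0533 hit at Δt = 1.2464 (t = 2.0781), x⁻ = (-0.0533) → reset → x⁺ = (-0.2632), jump to mode 0
Mode 0: guard c·x = 1.2467 hit at Δt = 1.2188 (t = 3.2969), x⁻ = (-1.2467) → reset → x⁺ = (-1.5915), jump to mode 1
Mode 1: guard c·x = -0.0533 hit at Δt = 1.2464 (t = 4.5433), x⁻ = (-0.0533) → reset → x⁺ = (-0.2632), jump to mode 0
Mode 0: guard c·x = 1.2467 hit at Δt = 1.2188 (t = 5.7621), x⁻ = (-1.2467) → reset → x⁺ = (-1.5915), jump to mode 1
Mode 1: flow for 0.6542 to horizon, guard not reached → x = (-0.6072)

1 0.8317 0->1
2 2.0781 1->0
3 3.2969 0->1
4 4.5433 1->0
5 5.7621 0->1
final: 1 -0.6072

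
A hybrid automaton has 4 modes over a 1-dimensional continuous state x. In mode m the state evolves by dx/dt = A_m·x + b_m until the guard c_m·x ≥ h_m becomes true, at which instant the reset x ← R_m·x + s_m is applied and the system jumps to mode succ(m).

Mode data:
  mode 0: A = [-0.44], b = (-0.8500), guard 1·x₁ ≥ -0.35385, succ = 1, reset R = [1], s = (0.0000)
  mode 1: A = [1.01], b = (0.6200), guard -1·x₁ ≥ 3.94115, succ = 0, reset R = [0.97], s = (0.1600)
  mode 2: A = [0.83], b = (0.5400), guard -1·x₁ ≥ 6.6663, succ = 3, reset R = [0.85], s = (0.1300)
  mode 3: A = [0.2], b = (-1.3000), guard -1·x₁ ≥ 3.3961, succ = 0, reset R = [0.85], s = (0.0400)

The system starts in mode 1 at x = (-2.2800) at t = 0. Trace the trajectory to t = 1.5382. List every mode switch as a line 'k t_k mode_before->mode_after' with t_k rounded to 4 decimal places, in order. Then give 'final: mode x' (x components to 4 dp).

1 0.6848 1->0
final: 0 -3.1210

Mode 1: guard c·x = 3.9411 hit at Δt = 0.6848 (t = 0.6848), x⁻ = (-3.9411) → reset → x⁺ = (-3.6629), jump to mode 0
Mode 0: flow for 0.8534 to horizon, guard not reached → x = (-3.1210)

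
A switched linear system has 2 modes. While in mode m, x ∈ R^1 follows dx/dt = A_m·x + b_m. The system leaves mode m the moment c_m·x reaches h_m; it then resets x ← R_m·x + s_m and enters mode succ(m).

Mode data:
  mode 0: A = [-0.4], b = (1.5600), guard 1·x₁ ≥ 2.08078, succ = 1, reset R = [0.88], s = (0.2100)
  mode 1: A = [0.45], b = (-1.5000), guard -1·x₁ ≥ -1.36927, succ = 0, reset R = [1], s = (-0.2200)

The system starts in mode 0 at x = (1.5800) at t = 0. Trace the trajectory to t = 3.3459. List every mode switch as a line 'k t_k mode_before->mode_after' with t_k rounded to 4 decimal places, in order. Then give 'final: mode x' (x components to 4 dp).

Mode 0: guard c·x = 2.0808 hit at Δt = 0.6079 (t = 0.6079), x⁻ = (2.0808) → reset → x⁺ = (2.0411), jump to mode 1
Mode 1: guard c·x = -1.3693 hit at Δt = 0.9303 (t = 1.5382), x⁻ = (1.3693) → reset → x⁺ = (1.1493), jump to mode 0
Mode 0: guard c·x = 2.0808 hit at Δt = 1.0336 (t = 2.5718), x⁻ = (2.0808) → reset → x⁺ = (2.0411), jump to mode 1
Mode 1: flow for 0.7741 to horizon, guard not reached → x = (1.5026)

1 0.6079 0->1
2 1.5382 1->0
3 2.5718 0->1
final: 1 1.5026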